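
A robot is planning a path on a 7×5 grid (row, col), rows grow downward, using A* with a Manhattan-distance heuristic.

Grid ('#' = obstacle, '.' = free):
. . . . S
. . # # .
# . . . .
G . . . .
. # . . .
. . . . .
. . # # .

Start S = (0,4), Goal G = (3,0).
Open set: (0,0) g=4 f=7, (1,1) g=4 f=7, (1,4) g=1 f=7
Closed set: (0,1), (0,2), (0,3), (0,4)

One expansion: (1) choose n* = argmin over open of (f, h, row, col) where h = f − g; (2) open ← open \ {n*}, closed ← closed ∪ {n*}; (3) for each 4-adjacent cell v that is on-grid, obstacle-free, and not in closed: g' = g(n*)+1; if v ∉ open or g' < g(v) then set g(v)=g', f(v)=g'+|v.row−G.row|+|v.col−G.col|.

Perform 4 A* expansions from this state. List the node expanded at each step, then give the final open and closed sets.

order=[(0,0) → (1,0) → (1,1) → (2,1)]; open=[(1,4) g=1 f=7, (2,2) g=6 f=9, (3,1) g=6 f=7]; closed=[(0,0), (0,1), (0,2), (0,3), (0,4), (1,0), (1,1), (2,1)]

step 1: expand (0,0) (f=7, h=3) → closed; open now [(1,0) g=5 f=7, (1,1) g=4 f=7, (1,4) g=1 f=7]
step 2: expand (1,0) (f=7, h=2) → closed; open now [(1,1) g=4 f=7, (1,4) g=1 f=7]
step 3: expand (1,1) (f=7, h=3) → closed; open now [(1,4) g=1 f=7, (2,1) g=5 f=7]
step 4: expand (2,1) (f=7, h=2) → closed; open now [(1,4) g=1 f=7, (2,2) g=6 f=9, (3,1) g=6 f=7]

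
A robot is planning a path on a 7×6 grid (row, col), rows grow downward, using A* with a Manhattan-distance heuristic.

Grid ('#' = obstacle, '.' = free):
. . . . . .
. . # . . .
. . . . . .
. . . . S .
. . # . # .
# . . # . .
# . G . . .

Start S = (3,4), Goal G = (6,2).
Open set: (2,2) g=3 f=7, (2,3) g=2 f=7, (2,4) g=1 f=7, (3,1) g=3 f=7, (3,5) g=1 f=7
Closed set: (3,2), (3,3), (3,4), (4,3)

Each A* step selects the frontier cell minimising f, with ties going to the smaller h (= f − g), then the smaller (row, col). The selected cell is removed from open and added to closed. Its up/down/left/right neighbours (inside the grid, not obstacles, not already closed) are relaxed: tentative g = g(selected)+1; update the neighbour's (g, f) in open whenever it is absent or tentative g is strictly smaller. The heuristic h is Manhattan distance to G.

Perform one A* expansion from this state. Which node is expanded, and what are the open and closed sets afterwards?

expanded=(2,2); open=[(2,1) g=4 f=9, (2,3) g=2 f=7, (2,4) g=1 f=7, (3,1) g=3 f=7, (3,5) g=1 f=7]; closed=[(2,2), (3,2), (3,3), (3,4), (4,3)]

step 1: expand (2,2) (f=7, h=4) → closed; open now [(2,1) g=4 f=9, (2,3) g=2 f=7, (2,4) g=1 f=7, (3,1) g=3 f=7, (3,5) g=1 f=7]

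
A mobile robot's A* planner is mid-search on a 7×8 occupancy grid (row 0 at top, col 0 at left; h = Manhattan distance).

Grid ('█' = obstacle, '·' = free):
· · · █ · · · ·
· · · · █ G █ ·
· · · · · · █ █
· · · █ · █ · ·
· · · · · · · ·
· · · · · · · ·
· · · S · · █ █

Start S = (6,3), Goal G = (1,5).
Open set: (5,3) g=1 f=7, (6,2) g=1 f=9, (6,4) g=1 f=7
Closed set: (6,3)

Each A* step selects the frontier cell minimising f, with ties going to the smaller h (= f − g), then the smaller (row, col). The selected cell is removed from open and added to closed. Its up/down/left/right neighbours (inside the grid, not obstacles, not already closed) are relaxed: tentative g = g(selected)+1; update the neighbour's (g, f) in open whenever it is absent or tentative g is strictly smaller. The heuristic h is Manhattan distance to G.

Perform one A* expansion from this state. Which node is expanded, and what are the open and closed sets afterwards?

step 1: expand (5,3) (f=7, h=6) → closed; open now [(4,3) g=2 f=7, (5,2) g=2 f=9, (5,4) g=2 f=7, (6,2) g=1 f=9, (6,4) g=1 f=7]

expanded=(5,3); open=[(4,3) g=2 f=7, (5,2) g=2 f=9, (5,4) g=2 f=7, (6,2) g=1 f=9, (6,4) g=1 f=7]; closed=[(5,3), (6,3)]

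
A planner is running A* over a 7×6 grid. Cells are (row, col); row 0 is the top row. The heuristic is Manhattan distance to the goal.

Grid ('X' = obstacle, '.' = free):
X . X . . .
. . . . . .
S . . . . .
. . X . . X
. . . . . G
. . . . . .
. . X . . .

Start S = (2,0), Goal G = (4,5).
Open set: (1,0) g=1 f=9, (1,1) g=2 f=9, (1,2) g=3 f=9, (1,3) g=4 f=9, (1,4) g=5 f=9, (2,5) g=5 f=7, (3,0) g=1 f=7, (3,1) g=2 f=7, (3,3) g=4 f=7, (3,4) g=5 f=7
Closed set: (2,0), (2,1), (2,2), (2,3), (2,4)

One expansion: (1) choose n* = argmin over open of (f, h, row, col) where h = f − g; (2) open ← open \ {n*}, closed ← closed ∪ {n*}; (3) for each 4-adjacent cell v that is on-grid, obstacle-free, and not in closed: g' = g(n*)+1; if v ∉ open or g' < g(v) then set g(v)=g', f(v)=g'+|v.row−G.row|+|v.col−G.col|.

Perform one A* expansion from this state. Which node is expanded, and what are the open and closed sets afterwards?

expanded=(2,5); open=[(1,0) g=1 f=9, (1,1) g=2 f=9, (1,2) g=3 f=9, (1,3) g=4 f=9, (1,4) g=5 f=9, (1,5) g=6 f=9, (3,0) g=1 f=7, (3,1) g=2 f=7, (3,3) g=4 f=7, (3,4) g=5 f=7]; closed=[(2,0), (2,1), (2,2), (2,3), (2,4), (2,5)]

step 1: expand (2,5) (f=7, h=2) → closed; open now [(1,0) g=1 f=9, (1,1) g=2 f=9, (1,2) g=3 f=9, (1,3) g=4 f=9, (1,4) g=5 f=9, (1,5) g=6 f=9, (3,0) g=1 f=7, (3,1) g=2 f=7, (3,3) g=4 f=7, (3,4) g=5 f=7]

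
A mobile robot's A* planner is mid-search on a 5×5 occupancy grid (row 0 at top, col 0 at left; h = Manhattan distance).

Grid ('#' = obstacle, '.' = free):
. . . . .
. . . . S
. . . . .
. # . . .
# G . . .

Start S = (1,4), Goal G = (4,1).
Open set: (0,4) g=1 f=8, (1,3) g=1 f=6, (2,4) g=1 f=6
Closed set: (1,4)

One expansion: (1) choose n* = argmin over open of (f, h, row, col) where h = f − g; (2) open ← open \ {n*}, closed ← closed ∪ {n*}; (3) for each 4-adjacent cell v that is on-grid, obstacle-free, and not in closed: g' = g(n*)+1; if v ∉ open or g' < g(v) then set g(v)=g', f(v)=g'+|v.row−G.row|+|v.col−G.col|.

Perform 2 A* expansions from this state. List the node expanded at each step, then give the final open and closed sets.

step 1: expand (1,3) (f=6, h=5) → closed; open now [(0,3) g=2 f=8, (0,4) g=1 f=8, (1,2) g=2 f=6, (2,3) g=2 f=6, (2,4) g=1 f=6]
step 2: expand (1,2) (f=6, h=4) → closed; open now [(0,2) g=3 f=8, (0,3) g=2 f=8, (0,4) g=1 f=8, (1,1) g=3 f=6, (2,2) g=3 f=6, (2,3) g=2 f=6, (2,4) g=1 f=6]

order=[(1,3) → (1,2)]; open=[(0,2) g=3 f=8, (0,3) g=2 f=8, (0,4) g=1 f=8, (1,1) g=3 f=6, (2,2) g=3 f=6, (2,3) g=2 f=6, (2,4) g=1 f=6]; closed=[(1,2), (1,3), (1,4)]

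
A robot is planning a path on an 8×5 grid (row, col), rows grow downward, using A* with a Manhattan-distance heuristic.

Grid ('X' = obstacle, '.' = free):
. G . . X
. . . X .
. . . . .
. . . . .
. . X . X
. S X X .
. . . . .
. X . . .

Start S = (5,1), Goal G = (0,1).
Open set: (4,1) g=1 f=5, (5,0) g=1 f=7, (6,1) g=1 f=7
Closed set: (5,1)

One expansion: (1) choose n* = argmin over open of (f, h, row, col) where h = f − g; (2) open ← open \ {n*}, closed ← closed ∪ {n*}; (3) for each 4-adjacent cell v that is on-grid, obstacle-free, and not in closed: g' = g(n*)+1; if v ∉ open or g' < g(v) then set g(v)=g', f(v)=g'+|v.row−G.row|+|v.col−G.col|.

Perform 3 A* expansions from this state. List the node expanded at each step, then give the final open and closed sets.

order=[(4,1) → (3,1) → (2,1)]; open=[(1,1) g=4 f=5, (2,0) g=4 f=7, (2,2) g=4 f=7, (3,0) g=3 f=7, (3,2) g=3 f=7, (4,0) g=2 f=7, (5,0) g=1 f=7, (6,1) g=1 f=7]; closed=[(2,1), (3,1), (4,1), (5,1)]

step 1: expand (4,1) (f=5, h=4) → closed; open now [(3,1) g=2 f=5, (4,0) g=2 f=7, (5,0) g=1 f=7, (6,1) g=1 f=7]
step 2: expand (3,1) (f=5, h=3) → closed; open now [(2,1) g=3 f=5, (3,0) g=3 f=7, (3,2) g=3 f=7, (4,0) g=2 f=7, (5,0) g=1 f=7, (6,1) g=1 f=7]
step 3: expand (2,1) (f=5, h=2) → closed; open now [(1,1) g=4 f=5, (2,0) g=4 f=7, (2,2) g=4 f=7, (3,0) g=3 f=7, (3,2) g=3 f=7, (4,0) g=2 f=7, (5,0) g=1 f=7, (6,1) g=1 f=7]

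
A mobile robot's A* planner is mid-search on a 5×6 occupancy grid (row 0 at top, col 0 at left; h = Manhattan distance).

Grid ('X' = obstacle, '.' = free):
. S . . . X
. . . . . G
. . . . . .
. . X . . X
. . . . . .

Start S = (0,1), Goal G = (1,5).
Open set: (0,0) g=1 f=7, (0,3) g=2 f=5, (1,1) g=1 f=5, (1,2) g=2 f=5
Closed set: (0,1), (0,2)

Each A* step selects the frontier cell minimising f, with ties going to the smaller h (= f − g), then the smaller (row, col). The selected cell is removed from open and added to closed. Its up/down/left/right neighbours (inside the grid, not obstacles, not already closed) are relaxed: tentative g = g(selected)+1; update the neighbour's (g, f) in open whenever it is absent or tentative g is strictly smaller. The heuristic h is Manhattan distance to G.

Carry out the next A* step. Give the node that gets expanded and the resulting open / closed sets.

step 1: expand (0,3) (f=5, h=3) → closed; open now [(0,0) g=1 f=7, (0,4) g=3 f=5, (1,1) g=1 f=5, (1,2) g=2 f=5, (1,3) g=3 f=5]

expanded=(0,3); open=[(0,0) g=1 f=7, (0,4) g=3 f=5, (1,1) g=1 f=5, (1,2) g=2 f=5, (1,3) g=3 f=5]; closed=[(0,1), (0,2), (0,3)]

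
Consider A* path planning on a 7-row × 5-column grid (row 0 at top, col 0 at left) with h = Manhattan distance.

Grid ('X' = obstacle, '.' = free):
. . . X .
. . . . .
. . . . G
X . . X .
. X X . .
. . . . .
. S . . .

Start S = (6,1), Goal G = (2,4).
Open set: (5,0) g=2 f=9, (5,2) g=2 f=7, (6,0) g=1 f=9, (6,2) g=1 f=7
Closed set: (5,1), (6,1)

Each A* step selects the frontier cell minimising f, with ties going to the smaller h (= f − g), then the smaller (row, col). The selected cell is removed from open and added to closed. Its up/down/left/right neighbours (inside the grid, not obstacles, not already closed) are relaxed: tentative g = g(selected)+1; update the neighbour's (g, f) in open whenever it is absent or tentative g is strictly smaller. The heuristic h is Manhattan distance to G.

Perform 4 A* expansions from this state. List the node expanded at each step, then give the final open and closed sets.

order=[(5,2) → (5,3) → (4,3) → (4,4)]; open=[(3,4) g=6 f=7, (5,0) g=2 f=9, (5,4) g=4 f=7, (6,0) g=1 f=9, (6,2) g=1 f=7, (6,3) g=4 f=9]; closed=[(4,3), (4,4), (5,1), (5,2), (5,3), (6,1)]

step 1: expand (5,2) (f=7, h=5) → closed; open now [(5,0) g=2 f=9, (5,3) g=3 f=7, (6,0) g=1 f=9, (6,2) g=1 f=7]
step 2: expand (5,3) (f=7, h=4) → closed; open now [(4,3) g=4 f=7, (5,0) g=2 f=9, (5,4) g=4 f=7, (6,0) g=1 f=9, (6,2) g=1 f=7, (6,3) g=4 f=9]
step 3: expand (4,3) (f=7, h=3) → closed; open now [(4,4) g=5 f=7, (5,0) g=2 f=9, (5,4) g=4 f=7, (6,0) g=1 f=9, (6,2) g=1 f=7, (6,3) g=4 f=9]
step 4: expand (4,4) (f=7, h=2) → closed; open now [(3,4) g=6 f=7, (5,0) g=2 f=9, (5,4) g=4 f=7, (6,0) g=1 f=9, (6,2) g=1 f=7, (6,3) g=4 f=9]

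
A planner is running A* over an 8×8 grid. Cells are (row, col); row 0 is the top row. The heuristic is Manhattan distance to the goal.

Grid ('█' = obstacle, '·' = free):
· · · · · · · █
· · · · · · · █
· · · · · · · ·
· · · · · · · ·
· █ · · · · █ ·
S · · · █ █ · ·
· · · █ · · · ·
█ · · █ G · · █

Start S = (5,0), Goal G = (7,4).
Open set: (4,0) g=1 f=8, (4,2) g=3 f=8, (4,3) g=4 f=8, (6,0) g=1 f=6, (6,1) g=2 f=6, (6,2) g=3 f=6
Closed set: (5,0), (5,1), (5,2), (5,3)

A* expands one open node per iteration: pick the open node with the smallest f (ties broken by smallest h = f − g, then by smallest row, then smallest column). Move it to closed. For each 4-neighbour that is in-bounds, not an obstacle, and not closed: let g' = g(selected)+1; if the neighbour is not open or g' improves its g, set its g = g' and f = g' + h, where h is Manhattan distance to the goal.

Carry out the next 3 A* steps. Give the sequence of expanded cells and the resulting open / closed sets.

order=[(6,2) → (7,2) → (6,1)]; open=[(4,0) g=1 f=8, (4,2) g=3 f=8, (4,3) g=4 f=8, (6,0) g=1 f=6, (7,1) g=3 f=6]; closed=[(5,0), (5,1), (5,2), (5,3), (6,1), (6,2), (7,2)]

step 1: expand (6,2) (f=6, h=3) → closed; open now [(4,0) g=1 f=8, (4,2) g=3 f=8, (4,3) g=4 f=8, (6,0) g=1 f=6, (6,1) g=2 f=6, (7,2) g=4 f=6]
step 2: expand (7,2) (f=6, h=2) → closed; open now [(4,0) g=1 f=8, (4,2) g=3 f=8, (4,3) g=4 f=8, (6,0) g=1 f=6, (6,1) g=2 f=6, (7,1) g=5 f=8]
step 3: expand (6,1) (f=6, h=4) → closed; open now [(4,0) g=1 f=8, (4,2) g=3 f=8, (4,3) g=4 f=8, (6,0) g=1 f=6, (7,1) g=3 f=6]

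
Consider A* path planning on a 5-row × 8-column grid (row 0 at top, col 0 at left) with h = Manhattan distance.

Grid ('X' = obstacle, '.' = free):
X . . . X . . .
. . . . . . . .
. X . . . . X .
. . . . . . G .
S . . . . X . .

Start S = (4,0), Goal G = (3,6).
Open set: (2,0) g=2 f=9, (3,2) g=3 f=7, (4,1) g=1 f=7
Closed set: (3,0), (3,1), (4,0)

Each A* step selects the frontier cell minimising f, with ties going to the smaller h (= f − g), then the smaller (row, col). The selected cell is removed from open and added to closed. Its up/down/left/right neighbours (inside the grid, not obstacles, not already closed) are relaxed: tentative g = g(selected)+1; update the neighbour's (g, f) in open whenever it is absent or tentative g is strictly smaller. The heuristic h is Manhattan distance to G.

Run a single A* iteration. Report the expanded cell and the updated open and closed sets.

step 1: expand (3,2) (f=7, h=4) → closed; open now [(2,0) g=2 f=9, (2,2) g=4 f=9, (3,3) g=4 f=7, (4,1) g=1 f=7, (4,2) g=4 f=9]

expanded=(3,2); open=[(2,0) g=2 f=9, (2,2) g=4 f=9, (3,3) g=4 f=7, (4,1) g=1 f=7, (4,2) g=4 f=9]; closed=[(3,0), (3,1), (3,2), (4,0)]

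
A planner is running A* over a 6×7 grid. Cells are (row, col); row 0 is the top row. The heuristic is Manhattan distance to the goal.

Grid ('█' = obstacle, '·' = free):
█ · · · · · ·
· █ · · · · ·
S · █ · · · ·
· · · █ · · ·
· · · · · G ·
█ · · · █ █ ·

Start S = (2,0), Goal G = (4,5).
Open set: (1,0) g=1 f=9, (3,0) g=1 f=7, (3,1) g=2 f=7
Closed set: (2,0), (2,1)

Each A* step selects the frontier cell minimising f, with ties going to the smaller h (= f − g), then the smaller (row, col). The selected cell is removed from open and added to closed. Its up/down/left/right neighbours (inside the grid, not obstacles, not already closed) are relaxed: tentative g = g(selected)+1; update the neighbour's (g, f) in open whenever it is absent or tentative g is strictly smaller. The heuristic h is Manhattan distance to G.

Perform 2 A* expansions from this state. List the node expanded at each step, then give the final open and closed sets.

order=[(3,1) → (3,2)]; open=[(1,0) g=1 f=9, (3,0) g=1 f=7, (4,1) g=3 f=7, (4,2) g=4 f=7]; closed=[(2,0), (2,1), (3,1), (3,2)]

step 1: expand (3,1) (f=7, h=5) → closed; open now [(1,0) g=1 f=9, (3,0) g=1 f=7, (3,2) g=3 f=7, (4,1) g=3 f=7]
step 2: expand (3,2) (f=7, h=4) → closed; open now [(1,0) g=1 f=9, (3,0) g=1 f=7, (4,1) g=3 f=7, (4,2) g=4 f=7]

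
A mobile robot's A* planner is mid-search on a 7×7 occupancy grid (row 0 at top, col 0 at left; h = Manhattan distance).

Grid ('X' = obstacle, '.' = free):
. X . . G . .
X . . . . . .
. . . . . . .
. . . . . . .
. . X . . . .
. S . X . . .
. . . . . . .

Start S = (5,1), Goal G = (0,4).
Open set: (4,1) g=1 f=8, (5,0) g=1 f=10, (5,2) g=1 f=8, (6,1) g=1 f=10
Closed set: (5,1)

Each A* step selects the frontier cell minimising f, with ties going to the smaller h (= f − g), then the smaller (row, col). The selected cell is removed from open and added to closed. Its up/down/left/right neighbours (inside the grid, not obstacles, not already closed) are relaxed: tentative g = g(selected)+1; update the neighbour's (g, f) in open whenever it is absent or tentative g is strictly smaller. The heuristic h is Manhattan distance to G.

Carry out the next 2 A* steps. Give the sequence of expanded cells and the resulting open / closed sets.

order=[(4,1) → (3,1)]; open=[(2,1) g=3 f=8, (3,0) g=3 f=10, (3,2) g=3 f=8, (4,0) g=2 f=10, (5,0) g=1 f=10, (5,2) g=1 f=8, (6,1) g=1 f=10]; closed=[(3,1), (4,1), (5,1)]

step 1: expand (4,1) (f=8, h=7) → closed; open now [(3,1) g=2 f=8, (4,0) g=2 f=10, (5,0) g=1 f=10, (5,2) g=1 f=8, (6,1) g=1 f=10]
step 2: expand (3,1) (f=8, h=6) → closed; open now [(2,1) g=3 f=8, (3,0) g=3 f=10, (3,2) g=3 f=8, (4,0) g=2 f=10, (5,0) g=1 f=10, (5,2) g=1 f=8, (6,1) g=1 f=10]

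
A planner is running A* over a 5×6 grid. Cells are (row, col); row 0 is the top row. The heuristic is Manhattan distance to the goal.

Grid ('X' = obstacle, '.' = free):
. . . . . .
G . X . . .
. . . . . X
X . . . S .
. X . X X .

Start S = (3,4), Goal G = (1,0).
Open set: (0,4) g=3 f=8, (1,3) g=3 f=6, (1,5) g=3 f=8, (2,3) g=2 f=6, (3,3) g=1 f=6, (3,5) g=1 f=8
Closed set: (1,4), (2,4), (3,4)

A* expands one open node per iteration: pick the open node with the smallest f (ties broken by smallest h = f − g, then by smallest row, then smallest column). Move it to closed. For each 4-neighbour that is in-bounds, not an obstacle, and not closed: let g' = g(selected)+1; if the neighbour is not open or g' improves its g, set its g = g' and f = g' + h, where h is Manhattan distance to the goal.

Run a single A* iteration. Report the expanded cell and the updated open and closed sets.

expanded=(1,3); open=[(0,3) g=4 f=8, (0,4) g=3 f=8, (1,5) g=3 f=8, (2,3) g=2 f=6, (3,3) g=1 f=6, (3,5) g=1 f=8]; closed=[(1,3), (1,4), (2,4), (3,4)]

step 1: expand (1,3) (f=6, h=3) → closed; open now [(0,3) g=4 f=8, (0,4) g=3 f=8, (1,5) g=3 f=8, (2,3) g=2 f=6, (3,3) g=1 f=6, (3,5) g=1 f=8]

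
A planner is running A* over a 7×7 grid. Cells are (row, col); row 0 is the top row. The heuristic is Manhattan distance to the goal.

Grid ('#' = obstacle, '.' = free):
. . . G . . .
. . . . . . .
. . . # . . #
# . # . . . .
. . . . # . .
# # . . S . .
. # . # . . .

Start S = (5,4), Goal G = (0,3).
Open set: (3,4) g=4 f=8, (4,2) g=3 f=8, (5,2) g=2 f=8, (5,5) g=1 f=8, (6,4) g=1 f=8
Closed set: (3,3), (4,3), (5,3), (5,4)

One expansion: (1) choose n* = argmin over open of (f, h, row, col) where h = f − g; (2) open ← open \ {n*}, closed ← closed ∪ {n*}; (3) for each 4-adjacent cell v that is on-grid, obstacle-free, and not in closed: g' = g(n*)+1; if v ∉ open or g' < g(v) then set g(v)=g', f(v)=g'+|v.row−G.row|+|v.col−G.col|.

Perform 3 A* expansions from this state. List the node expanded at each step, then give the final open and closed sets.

step 1: expand (3,4) (f=8, h=4) → closed; open now [(2,4) g=5 f=8, (3,5) g=5 f=10, (4,2) g=3 f=8, (5,2) g=2 f=8, (5,5) g=1 f=8, (6,4) g=1 f=8]
step 2: expand (2,4) (f=8, h=3) → closed; open now [(1,4) g=6 f=8, (2,5) g=6 f=10, (3,5) g=5 f=10, (4,2) g=3 f=8, (5,2) g=2 f=8, (5,5) g=1 f=8, (6,4) g=1 f=8]
step 3: expand (1,4) (f=8, h=2) → closed; open now [(0,4) g=7 f=8, (1,3) g=7 f=8, (1,5) g=7 f=10, (2,5) g=6 f=10, (3,5) g=5 f=10, (4,2) g=3 f=8, (5,2) g=2 f=8, (5,5) g=1 f=8, (6,4) g=1 f=8]

order=[(3,4) → (2,4) → (1,4)]; open=[(0,4) g=7 f=8, (1,3) g=7 f=8, (1,5) g=7 f=10, (2,5) g=6 f=10, (3,5) g=5 f=10, (4,2) g=3 f=8, (5,2) g=2 f=8, (5,5) g=1 f=8, (6,4) g=1 f=8]; closed=[(1,4), (2,4), (3,3), (3,4), (4,3), (5,3), (5,4)]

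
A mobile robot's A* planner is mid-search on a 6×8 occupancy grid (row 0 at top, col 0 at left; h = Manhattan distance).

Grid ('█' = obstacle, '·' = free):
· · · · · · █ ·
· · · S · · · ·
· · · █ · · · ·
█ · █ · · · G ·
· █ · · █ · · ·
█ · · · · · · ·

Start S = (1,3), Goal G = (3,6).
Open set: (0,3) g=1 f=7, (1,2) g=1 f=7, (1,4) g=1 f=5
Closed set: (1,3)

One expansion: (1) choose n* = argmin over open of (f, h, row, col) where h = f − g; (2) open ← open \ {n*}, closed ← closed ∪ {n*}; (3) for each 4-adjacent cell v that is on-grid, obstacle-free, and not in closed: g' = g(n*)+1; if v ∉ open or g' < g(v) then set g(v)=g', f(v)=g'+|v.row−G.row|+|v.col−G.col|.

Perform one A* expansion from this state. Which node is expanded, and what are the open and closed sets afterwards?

step 1: expand (1,4) (f=5, h=4) → closed; open now [(0,3) g=1 f=7, (0,4) g=2 f=7, (1,2) g=1 f=7, (1,5) g=2 f=5, (2,4) g=2 f=5]

expanded=(1,4); open=[(0,3) g=1 f=7, (0,4) g=2 f=7, (1,2) g=1 f=7, (1,5) g=2 f=5, (2,4) g=2 f=5]; closed=[(1,3), (1,4)]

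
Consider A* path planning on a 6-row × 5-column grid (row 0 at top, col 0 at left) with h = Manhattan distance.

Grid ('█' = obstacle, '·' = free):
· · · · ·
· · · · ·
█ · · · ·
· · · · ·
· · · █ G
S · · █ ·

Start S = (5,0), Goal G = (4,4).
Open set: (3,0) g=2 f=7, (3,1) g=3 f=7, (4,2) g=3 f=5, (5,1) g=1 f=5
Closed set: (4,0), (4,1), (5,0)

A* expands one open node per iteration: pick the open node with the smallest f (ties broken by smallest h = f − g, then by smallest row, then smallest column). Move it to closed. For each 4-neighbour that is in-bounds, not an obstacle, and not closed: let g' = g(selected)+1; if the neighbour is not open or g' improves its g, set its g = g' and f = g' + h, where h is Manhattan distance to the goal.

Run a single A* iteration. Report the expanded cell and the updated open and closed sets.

expanded=(4,2); open=[(3,0) g=2 f=7, (3,1) g=3 f=7, (3,2) g=4 f=7, (5,1) g=1 f=5, (5,2) g=4 f=7]; closed=[(4,0), (4,1), (4,2), (5,0)]

step 1: expand (4,2) (f=5, h=2) → closed; open now [(3,0) g=2 f=7, (3,1) g=3 f=7, (3,2) g=4 f=7, (5,1) g=1 f=5, (5,2) g=4 f=7]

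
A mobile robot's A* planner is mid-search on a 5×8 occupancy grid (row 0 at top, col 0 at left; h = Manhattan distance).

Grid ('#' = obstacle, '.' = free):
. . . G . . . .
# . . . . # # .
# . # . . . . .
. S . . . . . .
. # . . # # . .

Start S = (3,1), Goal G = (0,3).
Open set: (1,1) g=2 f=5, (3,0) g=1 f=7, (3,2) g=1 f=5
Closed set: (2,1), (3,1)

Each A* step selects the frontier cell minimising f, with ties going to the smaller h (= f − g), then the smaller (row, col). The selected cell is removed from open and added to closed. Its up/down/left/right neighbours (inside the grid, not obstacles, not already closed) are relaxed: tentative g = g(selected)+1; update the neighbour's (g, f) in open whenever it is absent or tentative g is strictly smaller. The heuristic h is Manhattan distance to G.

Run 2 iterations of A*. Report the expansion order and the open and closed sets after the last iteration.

step 1: expand (1,1) (f=5, h=3) → closed; open now [(0,1) g=3 f=5, (1,2) g=3 f=5, (3,0) g=1 f=7, (3,2) g=1 f=5]
step 2: expand (0,1) (f=5, h=2) → closed; open now [(0,0) g=4 f=7, (0,2) g=4 f=5, (1,2) g=3 f=5, (3,0) g=1 f=7, (3,2) g=1 f=5]

order=[(1,1) → (0,1)]; open=[(0,0) g=4 f=7, (0,2) g=4 f=5, (1,2) g=3 f=5, (3,0) g=1 f=7, (3,2) g=1 f=5]; closed=[(0,1), (1,1), (2,1), (3,1)]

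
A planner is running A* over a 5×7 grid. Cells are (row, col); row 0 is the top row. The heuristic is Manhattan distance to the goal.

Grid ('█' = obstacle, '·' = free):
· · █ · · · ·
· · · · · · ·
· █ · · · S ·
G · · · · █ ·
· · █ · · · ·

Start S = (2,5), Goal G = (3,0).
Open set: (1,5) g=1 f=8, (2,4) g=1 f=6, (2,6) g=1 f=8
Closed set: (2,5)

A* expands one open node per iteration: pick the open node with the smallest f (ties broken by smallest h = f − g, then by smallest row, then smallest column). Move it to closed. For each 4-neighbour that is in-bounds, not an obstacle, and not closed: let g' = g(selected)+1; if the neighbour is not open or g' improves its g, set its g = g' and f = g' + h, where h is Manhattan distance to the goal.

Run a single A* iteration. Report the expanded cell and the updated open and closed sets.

expanded=(2,4); open=[(1,4) g=2 f=8, (1,5) g=1 f=8, (2,3) g=2 f=6, (2,6) g=1 f=8, (3,4) g=2 f=6]; closed=[(2,4), (2,5)]

step 1: expand (2,4) (f=6, h=5) → closed; open now [(1,4) g=2 f=8, (1,5) g=1 f=8, (2,3) g=2 f=6, (2,6) g=1 f=8, (3,4) g=2 f=6]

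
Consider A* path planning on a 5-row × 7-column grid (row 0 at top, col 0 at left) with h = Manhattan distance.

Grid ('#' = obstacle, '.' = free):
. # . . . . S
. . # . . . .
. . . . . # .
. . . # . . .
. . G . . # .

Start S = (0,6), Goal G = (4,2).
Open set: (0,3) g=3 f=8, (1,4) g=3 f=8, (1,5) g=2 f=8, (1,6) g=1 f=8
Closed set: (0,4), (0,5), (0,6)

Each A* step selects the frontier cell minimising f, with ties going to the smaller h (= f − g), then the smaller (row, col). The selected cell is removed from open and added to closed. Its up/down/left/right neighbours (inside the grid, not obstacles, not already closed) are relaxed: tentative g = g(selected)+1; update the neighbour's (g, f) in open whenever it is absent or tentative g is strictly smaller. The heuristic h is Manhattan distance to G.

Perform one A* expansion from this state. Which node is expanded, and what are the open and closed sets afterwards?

expanded=(0,3); open=[(0,2) g=4 f=8, (1,3) g=4 f=8, (1,4) g=3 f=8, (1,5) g=2 f=8, (1,6) g=1 f=8]; closed=[(0,3), (0,4), (0,5), (0,6)]

step 1: expand (0,3) (f=8, h=5) → closed; open now [(0,2) g=4 f=8, (1,3) g=4 f=8, (1,4) g=3 f=8, (1,5) g=2 f=8, (1,6) g=1 f=8]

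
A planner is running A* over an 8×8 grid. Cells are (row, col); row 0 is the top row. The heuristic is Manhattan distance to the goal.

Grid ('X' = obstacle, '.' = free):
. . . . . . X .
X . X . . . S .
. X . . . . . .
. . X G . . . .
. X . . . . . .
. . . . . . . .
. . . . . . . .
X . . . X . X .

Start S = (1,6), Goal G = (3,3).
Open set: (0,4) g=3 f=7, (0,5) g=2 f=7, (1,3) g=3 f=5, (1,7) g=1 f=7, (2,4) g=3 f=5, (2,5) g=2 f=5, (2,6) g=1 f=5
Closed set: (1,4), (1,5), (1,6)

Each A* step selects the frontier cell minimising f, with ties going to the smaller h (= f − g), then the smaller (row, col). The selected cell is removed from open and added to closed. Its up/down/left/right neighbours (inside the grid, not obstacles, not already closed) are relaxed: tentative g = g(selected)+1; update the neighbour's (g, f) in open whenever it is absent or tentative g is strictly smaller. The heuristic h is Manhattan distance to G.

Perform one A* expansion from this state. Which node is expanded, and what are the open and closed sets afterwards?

expanded=(1,3); open=[(0,3) g=4 f=7, (0,4) g=3 f=7, (0,5) g=2 f=7, (1,7) g=1 f=7, (2,3) g=4 f=5, (2,4) g=3 f=5, (2,5) g=2 f=5, (2,6) g=1 f=5]; closed=[(1,3), (1,4), (1,5), (1,6)]

step 1: expand (1,3) (f=5, h=2) → closed; open now [(0,3) g=4 f=7, (0,4) g=3 f=7, (0,5) g=2 f=7, (1,7) g=1 f=7, (2,3) g=4 f=5, (2,4) g=3 f=5, (2,5) g=2 f=5, (2,6) g=1 f=5]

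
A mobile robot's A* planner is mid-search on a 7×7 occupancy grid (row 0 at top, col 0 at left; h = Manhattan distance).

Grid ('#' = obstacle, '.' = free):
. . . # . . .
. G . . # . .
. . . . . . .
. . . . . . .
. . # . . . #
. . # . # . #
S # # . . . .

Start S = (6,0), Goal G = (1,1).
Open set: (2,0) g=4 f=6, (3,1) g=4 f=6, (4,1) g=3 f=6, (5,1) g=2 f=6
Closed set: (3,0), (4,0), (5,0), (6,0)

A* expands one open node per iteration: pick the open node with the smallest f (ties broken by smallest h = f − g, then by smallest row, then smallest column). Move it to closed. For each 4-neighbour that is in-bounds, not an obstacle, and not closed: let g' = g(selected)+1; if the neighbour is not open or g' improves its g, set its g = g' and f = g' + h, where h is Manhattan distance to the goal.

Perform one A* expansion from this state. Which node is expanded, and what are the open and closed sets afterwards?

expanded=(2,0); open=[(1,0) g=5 f=6, (2,1) g=5 f=6, (3,1) g=4 f=6, (4,1) g=3 f=6, (5,1) g=2 f=6]; closed=[(2,0), (3,0), (4,0), (5,0), (6,0)]

step 1: expand (2,0) (f=6, h=2) → closed; open now [(1,0) g=5 f=6, (2,1) g=5 f=6, (3,1) g=4 f=6, (4,1) g=3 f=6, (5,1) g=2 f=6]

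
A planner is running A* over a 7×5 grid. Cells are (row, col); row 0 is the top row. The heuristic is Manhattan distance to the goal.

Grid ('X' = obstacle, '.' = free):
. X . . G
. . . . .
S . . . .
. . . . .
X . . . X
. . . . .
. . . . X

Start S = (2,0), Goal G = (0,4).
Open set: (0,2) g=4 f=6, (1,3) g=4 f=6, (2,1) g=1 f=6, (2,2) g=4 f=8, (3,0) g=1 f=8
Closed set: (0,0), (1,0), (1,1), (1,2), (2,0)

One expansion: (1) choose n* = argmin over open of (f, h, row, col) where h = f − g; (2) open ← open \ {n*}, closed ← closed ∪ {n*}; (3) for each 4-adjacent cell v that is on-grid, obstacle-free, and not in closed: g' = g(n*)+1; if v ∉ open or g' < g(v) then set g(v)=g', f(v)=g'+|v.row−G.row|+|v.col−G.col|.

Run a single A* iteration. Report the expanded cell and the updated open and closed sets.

step 1: expand (0,2) (f=6, h=2) → closed; open now [(0,3) g=5 f=6, (1,3) g=4 f=6, (2,1) g=1 f=6, (2,2) g=4 f=8, (3,0) g=1 f=8]

expanded=(0,2); open=[(0,3) g=5 f=6, (1,3) g=4 f=6, (2,1) g=1 f=6, (2,2) g=4 f=8, (3,0) g=1 f=8]; closed=[(0,0), (0,2), (1,0), (1,1), (1,2), (2,0)]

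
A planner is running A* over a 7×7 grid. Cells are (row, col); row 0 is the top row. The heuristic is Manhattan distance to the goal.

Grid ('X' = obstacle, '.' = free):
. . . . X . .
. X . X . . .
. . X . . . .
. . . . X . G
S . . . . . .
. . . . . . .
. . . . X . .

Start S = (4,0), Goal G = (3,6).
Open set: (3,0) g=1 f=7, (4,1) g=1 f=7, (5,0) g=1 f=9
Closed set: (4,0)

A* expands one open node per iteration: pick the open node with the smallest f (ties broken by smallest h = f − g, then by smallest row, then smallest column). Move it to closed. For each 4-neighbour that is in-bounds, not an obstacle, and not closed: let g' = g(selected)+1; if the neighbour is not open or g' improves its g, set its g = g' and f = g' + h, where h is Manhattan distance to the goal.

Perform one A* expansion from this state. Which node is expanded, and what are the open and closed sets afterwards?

expanded=(3,0); open=[(2,0) g=2 f=9, (3,1) g=2 f=7, (4,1) g=1 f=7, (5,0) g=1 f=9]; closed=[(3,0), (4,0)]

step 1: expand (3,0) (f=7, h=6) → closed; open now [(2,0) g=2 f=9, (3,1) g=2 f=7, (4,1) g=1 f=7, (5,0) g=1 f=9]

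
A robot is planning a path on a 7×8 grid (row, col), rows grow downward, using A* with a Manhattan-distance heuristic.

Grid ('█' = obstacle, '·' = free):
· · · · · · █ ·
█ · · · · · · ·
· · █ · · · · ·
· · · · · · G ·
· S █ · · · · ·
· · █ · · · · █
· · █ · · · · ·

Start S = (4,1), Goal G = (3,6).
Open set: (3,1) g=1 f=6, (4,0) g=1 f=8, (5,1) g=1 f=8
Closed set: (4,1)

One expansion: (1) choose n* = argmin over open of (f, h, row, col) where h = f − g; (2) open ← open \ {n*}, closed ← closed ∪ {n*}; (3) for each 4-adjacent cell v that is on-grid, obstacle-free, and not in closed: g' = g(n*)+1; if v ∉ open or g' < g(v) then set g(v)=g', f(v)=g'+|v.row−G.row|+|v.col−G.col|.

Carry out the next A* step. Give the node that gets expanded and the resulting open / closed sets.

expanded=(3,1); open=[(2,1) g=2 f=8, (3,0) g=2 f=8, (3,2) g=2 f=6, (4,0) g=1 f=8, (5,1) g=1 f=8]; closed=[(3,1), (4,1)]

step 1: expand (3,1) (f=6, h=5) → closed; open now [(2,1) g=2 f=8, (3,0) g=2 f=8, (3,2) g=2 f=6, (4,0) g=1 f=8, (5,1) g=1 f=8]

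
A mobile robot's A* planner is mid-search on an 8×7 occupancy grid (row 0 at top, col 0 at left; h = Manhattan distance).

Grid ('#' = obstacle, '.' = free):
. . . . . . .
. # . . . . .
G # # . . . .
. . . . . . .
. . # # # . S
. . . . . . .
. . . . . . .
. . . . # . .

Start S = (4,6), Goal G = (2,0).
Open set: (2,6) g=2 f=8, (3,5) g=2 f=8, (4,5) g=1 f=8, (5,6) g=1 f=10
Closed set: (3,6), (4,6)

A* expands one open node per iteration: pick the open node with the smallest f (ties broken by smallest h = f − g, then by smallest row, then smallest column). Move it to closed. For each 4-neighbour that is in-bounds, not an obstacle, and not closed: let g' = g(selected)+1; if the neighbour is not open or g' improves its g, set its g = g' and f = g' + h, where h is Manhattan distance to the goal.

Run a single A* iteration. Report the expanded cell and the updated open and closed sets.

step 1: expand (2,6) (f=8, h=6) → closed; open now [(1,6) g=3 f=10, (2,5) g=3 f=8, (3,5) g=2 f=8, (4,5) g=1 f=8, (5,6) g=1 f=10]

expanded=(2,6); open=[(1,6) g=3 f=10, (2,5) g=3 f=8, (3,5) g=2 f=8, (4,5) g=1 f=8, (5,6) g=1 f=10]; closed=[(2,6), (3,6), (4,6)]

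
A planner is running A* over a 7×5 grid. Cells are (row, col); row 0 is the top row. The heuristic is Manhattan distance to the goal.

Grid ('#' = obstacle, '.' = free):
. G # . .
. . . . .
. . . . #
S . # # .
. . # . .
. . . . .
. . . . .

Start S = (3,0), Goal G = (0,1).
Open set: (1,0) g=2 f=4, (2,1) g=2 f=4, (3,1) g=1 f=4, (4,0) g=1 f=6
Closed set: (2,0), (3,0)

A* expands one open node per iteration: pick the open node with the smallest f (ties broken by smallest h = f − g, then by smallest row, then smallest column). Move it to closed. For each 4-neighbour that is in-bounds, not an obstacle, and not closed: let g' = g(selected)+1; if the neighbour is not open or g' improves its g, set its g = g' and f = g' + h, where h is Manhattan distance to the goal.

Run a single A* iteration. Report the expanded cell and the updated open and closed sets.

expanded=(1,0); open=[(0,0) g=3 f=4, (1,1) g=3 f=4, (2,1) g=2 f=4, (3,1) g=1 f=4, (4,0) g=1 f=6]; closed=[(1,0), (2,0), (3,0)]

step 1: expand (1,0) (f=4, h=2) → closed; open now [(0,0) g=3 f=4, (1,1) g=3 f=4, (2,1) g=2 f=4, (3,1) g=1 f=4, (4,0) g=1 f=6]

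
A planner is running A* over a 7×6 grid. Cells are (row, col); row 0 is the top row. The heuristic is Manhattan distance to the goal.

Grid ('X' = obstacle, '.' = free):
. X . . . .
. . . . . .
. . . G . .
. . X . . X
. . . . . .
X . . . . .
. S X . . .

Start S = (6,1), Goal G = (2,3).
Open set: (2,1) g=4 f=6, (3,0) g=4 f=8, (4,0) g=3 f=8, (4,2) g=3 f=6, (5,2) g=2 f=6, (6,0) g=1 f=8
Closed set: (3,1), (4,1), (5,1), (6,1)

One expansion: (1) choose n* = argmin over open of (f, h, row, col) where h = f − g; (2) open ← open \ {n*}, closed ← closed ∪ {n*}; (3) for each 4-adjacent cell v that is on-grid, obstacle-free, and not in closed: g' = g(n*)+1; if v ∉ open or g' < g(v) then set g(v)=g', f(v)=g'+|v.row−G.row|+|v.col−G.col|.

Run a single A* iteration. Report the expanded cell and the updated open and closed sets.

step 1: expand (2,1) (f=6, h=2) → closed; open now [(1,1) g=5 f=8, (2,0) g=5 f=8, (2,2) g=5 f=6, (3,0) g=4 f=8, (4,0) g=3 f=8, (4,2) g=3 f=6, (5,2) g=2 f=6, (6,0) g=1 f=8]

expanded=(2,1); open=[(1,1) g=5 f=8, (2,0) g=5 f=8, (2,2) g=5 f=6, (3,0) g=4 f=8, (4,0) g=3 f=8, (4,2) g=3 f=6, (5,2) g=2 f=6, (6,0) g=1 f=8]; closed=[(2,1), (3,1), (4,1), (5,1), (6,1)]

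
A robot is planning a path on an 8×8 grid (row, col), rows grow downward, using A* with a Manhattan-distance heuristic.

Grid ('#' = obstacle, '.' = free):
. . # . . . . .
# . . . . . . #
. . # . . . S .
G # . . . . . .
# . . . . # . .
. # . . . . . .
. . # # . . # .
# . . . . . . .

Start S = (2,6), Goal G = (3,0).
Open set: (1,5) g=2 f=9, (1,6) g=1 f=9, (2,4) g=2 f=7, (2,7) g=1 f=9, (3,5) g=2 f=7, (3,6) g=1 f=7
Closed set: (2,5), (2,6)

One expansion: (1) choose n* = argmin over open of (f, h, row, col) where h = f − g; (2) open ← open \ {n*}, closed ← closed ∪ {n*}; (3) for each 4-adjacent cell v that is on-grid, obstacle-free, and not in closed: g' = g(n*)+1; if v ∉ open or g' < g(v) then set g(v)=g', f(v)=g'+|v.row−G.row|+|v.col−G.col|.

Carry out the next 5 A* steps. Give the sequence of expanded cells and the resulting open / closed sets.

order=[(2,4) → (2,3) → (3,3) → (3,2) → (3,4)]; open=[(1,3) g=4 f=9, (1,4) g=3 f=9, (1,5) g=2 f=9, (1,6) g=1 f=9, (2,7) g=1 f=9, (3,5) g=2 f=7, (3,6) g=1 f=7, (4,2) g=6 f=9, (4,3) g=5 f=9, (4,4) g=4 f=9]; closed=[(2,3), (2,4), (2,5), (2,6), (3,2), (3,3), (3,4)]

step 1: expand (2,4) (f=7, h=5) → closed; open now [(1,4) g=3 f=9, (1,5) g=2 f=9, (1,6) g=1 f=9, (2,3) g=3 f=7, (2,7) g=1 f=9, (3,4) g=3 f=7, (3,5) g=2 f=7, (3,6) g=1 f=7]
step 2: expand (2,3) (f=7, h=4) → closed; open now [(1,3) g=4 f=9, (1,4) g=3 f=9, (1,5) g=2 f=9, (1,6) g=1 f=9, (2,7) g=1 f=9, (3,3) g=4 f=7, (3,4) g=3 f=7, (3,5) g=2 f=7, (3,6) g=1 f=7]
step 3: expand (3,3) (f=7, h=3) → closed; open now [(1,3) g=4 f=9, (1,4) g=3 f=9, (1,5) g=2 f=9, (1,6) g=1 f=9, (2,7) g=1 f=9, (3,2) g=5 f=7, (3,4) g=3 f=7, (3,5) g=2 f=7, (3,6) g=1 f=7, (4,3) g=5 f=9]
step 4: expand (3,2) (f=7, h=2) → closed; open now [(1,3) g=4 f=9, (1,4) g=3 f=9, (1,5) g=2 f=9, (1,6) g=1 f=9, (2,7) g=1 f=9, (3,4) g=3 f=7, (3,5) g=2 f=7, (3,6) g=1 f=7, (4,2) g=6 f=9, (4,3) g=5 f=9]
step 5: expand (3,4) (f=7, h=4) → closed; open now [(1,3) g=4 f=9, (1,4) g=3 f=9, (1,5) g=2 f=9, (1,6) g=1 f=9, (2,7) g=1 f=9, (3,5) g=2 f=7, (3,6) g=1 f=7, (4,2) g=6 f=9, (4,3) g=5 f=9, (4,4) g=4 f=9]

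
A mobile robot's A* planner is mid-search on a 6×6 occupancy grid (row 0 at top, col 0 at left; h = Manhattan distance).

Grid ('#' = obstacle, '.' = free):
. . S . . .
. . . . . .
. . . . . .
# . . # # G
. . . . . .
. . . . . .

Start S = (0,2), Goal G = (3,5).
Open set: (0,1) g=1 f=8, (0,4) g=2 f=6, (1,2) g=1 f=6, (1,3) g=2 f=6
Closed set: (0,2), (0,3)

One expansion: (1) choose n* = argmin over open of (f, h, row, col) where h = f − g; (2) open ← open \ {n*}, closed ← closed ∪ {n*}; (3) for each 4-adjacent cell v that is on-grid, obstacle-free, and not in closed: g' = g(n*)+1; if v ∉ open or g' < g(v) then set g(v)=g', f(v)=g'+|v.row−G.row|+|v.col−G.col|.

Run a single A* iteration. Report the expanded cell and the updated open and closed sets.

expanded=(0,4); open=[(0,1) g=1 f=8, (0,5) g=3 f=6, (1,2) g=1 f=6, (1,3) g=2 f=6, (1,4) g=3 f=6]; closed=[(0,2), (0,3), (0,4)]

step 1: expand (0,4) (f=6, h=4) → closed; open now [(0,1) g=1 f=8, (0,5) g=3 f=6, (1,2) g=1 f=6, (1,3) g=2 f=6, (1,4) g=3 f=6]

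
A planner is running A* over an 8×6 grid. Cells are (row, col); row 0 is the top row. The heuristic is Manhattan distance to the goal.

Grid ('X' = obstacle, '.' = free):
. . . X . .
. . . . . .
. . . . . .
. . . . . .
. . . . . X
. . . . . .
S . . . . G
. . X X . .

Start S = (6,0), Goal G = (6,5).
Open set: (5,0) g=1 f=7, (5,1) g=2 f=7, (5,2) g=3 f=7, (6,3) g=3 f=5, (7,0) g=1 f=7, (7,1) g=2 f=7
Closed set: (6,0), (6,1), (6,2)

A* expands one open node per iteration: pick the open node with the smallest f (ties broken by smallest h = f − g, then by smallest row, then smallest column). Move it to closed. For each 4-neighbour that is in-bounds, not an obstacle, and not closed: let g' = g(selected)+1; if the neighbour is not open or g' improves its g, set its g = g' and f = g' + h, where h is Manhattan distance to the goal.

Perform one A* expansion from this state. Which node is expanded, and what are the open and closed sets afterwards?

step 1: expand (6,3) (f=5, h=2) → closed; open now [(5,0) g=1 f=7, (5,1) g=2 f=7, (5,2) g=3 f=7, (5,3) g=4 f=7, (6,4) g=4 f=5, (7,0) g=1 f=7, (7,1) g=2 f=7]

expanded=(6,3); open=[(5,0) g=1 f=7, (5,1) g=2 f=7, (5,2) g=3 f=7, (5,3) g=4 f=7, (6,4) g=4 f=5, (7,0) g=1 f=7, (7,1) g=2 f=7]; closed=[(6,0), (6,1), (6,2), (6,3)]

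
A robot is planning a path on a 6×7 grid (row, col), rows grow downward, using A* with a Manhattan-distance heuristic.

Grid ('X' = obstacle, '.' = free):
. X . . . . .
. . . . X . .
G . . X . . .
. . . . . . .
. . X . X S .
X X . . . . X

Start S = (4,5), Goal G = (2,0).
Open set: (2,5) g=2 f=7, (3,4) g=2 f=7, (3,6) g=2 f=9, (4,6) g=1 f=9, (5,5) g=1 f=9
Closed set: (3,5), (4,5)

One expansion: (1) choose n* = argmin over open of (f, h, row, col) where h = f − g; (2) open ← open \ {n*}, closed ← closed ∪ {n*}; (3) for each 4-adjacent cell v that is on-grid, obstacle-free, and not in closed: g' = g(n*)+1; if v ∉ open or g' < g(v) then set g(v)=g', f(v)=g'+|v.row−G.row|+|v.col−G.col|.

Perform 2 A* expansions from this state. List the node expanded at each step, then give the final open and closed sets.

order=[(2,5) → (2,4)]; open=[(1,5) g=3 f=9, (2,6) g=3 f=9, (3,4) g=2 f=7, (3,6) g=2 f=9, (4,6) g=1 f=9, (5,5) g=1 f=9]; closed=[(2,4), (2,5), (3,5), (4,5)]

step 1: expand (2,5) (f=7, h=5) → closed; open now [(1,5) g=3 f=9, (2,4) g=3 f=7, (2,6) g=3 f=9, (3,4) g=2 f=7, (3,6) g=2 f=9, (4,6) g=1 f=9, (5,5) g=1 f=9]
step 2: expand (2,4) (f=7, h=4) → closed; open now [(1,5) g=3 f=9, (2,6) g=3 f=9, (3,4) g=2 f=7, (3,6) g=2 f=9, (4,6) g=1 f=9, (5,5) g=1 f=9]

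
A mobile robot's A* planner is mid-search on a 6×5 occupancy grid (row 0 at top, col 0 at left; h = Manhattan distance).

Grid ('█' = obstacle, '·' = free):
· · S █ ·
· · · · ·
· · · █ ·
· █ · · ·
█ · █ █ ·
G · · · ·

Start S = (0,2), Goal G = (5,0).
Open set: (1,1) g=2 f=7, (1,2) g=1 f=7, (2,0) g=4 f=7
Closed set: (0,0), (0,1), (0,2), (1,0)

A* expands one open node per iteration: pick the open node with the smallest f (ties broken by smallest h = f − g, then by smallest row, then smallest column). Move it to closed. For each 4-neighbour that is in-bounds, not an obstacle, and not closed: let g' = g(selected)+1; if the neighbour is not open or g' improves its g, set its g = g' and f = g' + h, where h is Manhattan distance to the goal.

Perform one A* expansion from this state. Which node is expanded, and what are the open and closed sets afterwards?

expanded=(2,0); open=[(1,1) g=2 f=7, (1,2) g=1 f=7, (2,1) g=5 f=9, (3,0) g=5 f=7]; closed=[(0,0), (0,1), (0,2), (1,0), (2,0)]

step 1: expand (2,0) (f=7, h=3) → closed; open now [(1,1) g=2 f=7, (1,2) g=1 f=7, (2,1) g=5 f=9, (3,0) g=5 f=7]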